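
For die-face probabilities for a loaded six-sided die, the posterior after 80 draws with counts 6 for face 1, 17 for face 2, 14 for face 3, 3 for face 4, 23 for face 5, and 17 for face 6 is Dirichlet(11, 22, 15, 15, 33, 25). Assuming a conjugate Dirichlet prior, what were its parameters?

For a Dirichlet(α) prior with multinomial counts c, the posterior is Dirichlet(α + c) componentwise.
Subtract each count from the matching posterior parameter: 11−6=5, 22−17=5, 15−14=1, 15−3=12, 33−23=10, 25−17=8.

Dirichlet(5, 5, 1, 12, 10, 8)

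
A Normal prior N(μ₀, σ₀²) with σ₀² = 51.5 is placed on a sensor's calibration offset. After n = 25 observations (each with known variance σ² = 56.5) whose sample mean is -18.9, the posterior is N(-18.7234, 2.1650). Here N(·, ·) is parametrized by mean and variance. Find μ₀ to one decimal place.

μ₀ = -14.7

With known observation variance, the Normal–Normal posterior has precision τ_n = τ₀ + n/σ² and mean μ_n = (τ₀μ₀ + (n/σ²)x̄)/τ_n.
Here τ₀ = 1/51.5 = 0.019417 and τ_data = 25/56.5 = 0.442478, so τ_n = 0.461895.
Rearranging for μ₀: μ₀ = (μ_n·τ_n − τ_data·x̄)/τ₀ = (-18.7234·0.461895 − 0.442478·-18.9) / 0.019417 = -0.285411/0.019417 ≈ -14.7.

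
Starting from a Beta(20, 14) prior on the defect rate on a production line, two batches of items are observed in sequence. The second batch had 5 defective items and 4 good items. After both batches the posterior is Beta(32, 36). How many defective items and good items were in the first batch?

7 defective items and 18 good items

Sequential conjugate updates are equivalent to a single update on the pooled data, so total successes = posterior α − prior α and total failures = posterior β − prior β.
Total across both batches: 32−20=12 defective items, 36−14=22 good items.
Subtract the second batch: 12−5=7 defective items and 22−4=18 good items.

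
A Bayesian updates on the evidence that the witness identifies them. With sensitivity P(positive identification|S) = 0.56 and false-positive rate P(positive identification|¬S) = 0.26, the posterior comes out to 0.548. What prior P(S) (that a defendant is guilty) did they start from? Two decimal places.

P(S) = 0.36

Bayes' rule in odds form gives O(S|E) = O(S)·[P(E|S)/P(E|¬S)], hence O(S) = O(S|E)/LR.
Posterior odds = 0.548/(1−0.548) = 1.2124. LR = 0.56/0.26 = 2.1538.
Prior odds = 1.2124/2.1538 = 0.5629, so P(S) = 0.5629/(1+0.5629) ≈ 0.36.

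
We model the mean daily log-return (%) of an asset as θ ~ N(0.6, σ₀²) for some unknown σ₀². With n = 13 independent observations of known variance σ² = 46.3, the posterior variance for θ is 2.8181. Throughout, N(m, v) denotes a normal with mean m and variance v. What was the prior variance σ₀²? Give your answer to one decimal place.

Posterior precision equals prior precision plus data precision: 1/σ_n² = 1/σ₀² + n/σ².
So 1/σ₀² = 1/2.8181 − 13/46.3 = 0.354849 − 0.280778 = 0.074071.
Hence σ₀² = 1/0.074071 ≈ 13.5.

σ₀² = 13.5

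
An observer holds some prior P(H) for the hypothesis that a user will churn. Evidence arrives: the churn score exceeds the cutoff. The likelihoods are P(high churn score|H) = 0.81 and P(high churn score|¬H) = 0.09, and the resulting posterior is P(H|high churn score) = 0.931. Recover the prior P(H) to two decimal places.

P(H) = 0.60

Bayes' rule in odds form gives O(H|E) = O(H)·[P(E|H)/P(E|¬H)], hence O(H) = O(H|E)/LR.
Posterior odds = 0.931/(1−0.931) = 13.4928. LR = 0.81/0.09 = 9.0000.
Prior odds = 13.4928/9.0000 = 1.4992, so P(H) = 1.4992/(1+1.4992) ≈ 0.60.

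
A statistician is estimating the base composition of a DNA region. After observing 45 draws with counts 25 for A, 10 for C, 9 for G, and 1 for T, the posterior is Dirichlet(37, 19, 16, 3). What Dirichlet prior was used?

Dirichlet(12, 9, 7, 2)

For a Dirichlet(α) prior with multinomial counts c, the posterior is Dirichlet(α + c) componentwise.
Subtract each count from the matching posterior parameter: 37−25=12, 19−10=9, 16−9=7, 3−1=2.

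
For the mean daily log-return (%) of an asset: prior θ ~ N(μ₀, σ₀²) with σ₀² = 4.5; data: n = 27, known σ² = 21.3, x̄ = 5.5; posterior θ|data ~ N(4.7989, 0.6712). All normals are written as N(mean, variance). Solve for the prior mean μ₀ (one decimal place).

The posterior mean is a precision-weighted average: μ_n = (τ₀μ₀ + τ_data·x̄)/(τ₀+τ_data), with τ₀=1/σ₀² and τ_data=n/σ².
Here τ₀ = 1/4.5 = 0.222222 and τ_data = 27/21.3 = 1.267606, so τ_n = 1.489828.
Rearranging for μ₀: μ₀ = (μ_n·τ_n − τ_data·x̄)/τ₀ = (4.7989·1.489828 − 1.267606·5.5) / 0.222222 = 0.177703/0.222222 ≈ 0.8.

μ₀ = 0.8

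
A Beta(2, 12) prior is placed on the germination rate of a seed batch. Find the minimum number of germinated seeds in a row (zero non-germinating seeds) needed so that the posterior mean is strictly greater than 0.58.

k = 15

After k germinated seeds and 0 non-germinating seeds the posterior is Beta(2+k, 12), with mean (2+k)/(2+12+k).
Set (2+k)/(14+k) > 0.58 and solve: k > (0.58·14 − 2)/(1 − 0.58) = 14.571.
The smallest integer exceeding 14.571 is 15, and checking k=15: (17)/(29) = 0.5862 > 0.58.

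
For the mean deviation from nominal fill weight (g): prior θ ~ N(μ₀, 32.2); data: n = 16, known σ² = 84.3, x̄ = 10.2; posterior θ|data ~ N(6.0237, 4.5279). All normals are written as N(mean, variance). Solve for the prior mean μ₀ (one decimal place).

μ₀ = -19.5

With known observation variance, the Normal–Normal posterior has precision τ_n = τ₀ + n/σ² and mean μ_n = (τ₀μ₀ + (n/σ²)x̄)/τ_n.
Here τ₀ = 1/32.2 = 0.031056 and τ_data = 16/84.3 = 0.189798, so τ_n = 0.220854.
Rearranging for μ₀: μ₀ = (μ_n·τ_n − τ_data·x̄)/τ₀ = (6.0237·0.220854 − 0.189798·10.2) / 0.031056 = -0.605581/0.031056 ≈ -19.5.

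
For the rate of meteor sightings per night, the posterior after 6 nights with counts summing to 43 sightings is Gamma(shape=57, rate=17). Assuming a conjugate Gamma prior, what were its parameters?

Gamma–Poisson conjugacy: posterior shape = α + Σxᵢ, posterior rate = β + n.
So α = 57 − 43 = 14 and β = 17 − 6 = 11.

Gamma(shape=14, rate=11)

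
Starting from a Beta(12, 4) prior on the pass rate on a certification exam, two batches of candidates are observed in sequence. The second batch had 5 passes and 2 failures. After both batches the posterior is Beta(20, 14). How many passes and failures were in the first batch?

Because Beta–binomial updating is additive in the counts, the combined data contributed (α_post−α_prior, β_post−β_prior) successes and failures.
Total across both batches: 20−12=8 passes, 14−4=10 failures.
Subtract the second batch: 8−5=3 passes and 10−2=8 failures.

3 passes and 8 failures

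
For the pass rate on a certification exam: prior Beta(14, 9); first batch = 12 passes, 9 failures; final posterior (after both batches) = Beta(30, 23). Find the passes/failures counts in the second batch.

4 passes and 5 failures

Sequential conjugate updates are equivalent to a single update on the pooled data, so total successes = posterior α − prior α and total failures = posterior β − prior β.
Total across both batches: 30−14=16 passes, 23−9=14 failures.
Subtract the first batch: 16−12=4 passes and 14−9=5 failures.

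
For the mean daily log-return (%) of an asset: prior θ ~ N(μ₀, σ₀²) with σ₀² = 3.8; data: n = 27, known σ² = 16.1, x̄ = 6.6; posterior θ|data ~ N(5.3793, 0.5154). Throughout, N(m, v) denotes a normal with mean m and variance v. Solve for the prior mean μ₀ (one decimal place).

With known observation variance, the Normal–Normal posterior has precision τ_n = τ₀ + n/σ² and mean μ_n = (τ₀μ₀ + (n/σ²)x̄)/τ_n.
Here τ₀ = 1/3.8 = 0.263158 and τ_data = 27/16.1 = 1.677019, so τ_n = 1.940177.
Rearranging for μ₀: μ₀ = (μ_n·τ_n − τ_data·x̄)/τ₀ = (5.3793·1.940177 − 1.677019·6.6) / 0.263158 = -0.631531/0.263158 ≈ -2.4.

μ₀ = -2.4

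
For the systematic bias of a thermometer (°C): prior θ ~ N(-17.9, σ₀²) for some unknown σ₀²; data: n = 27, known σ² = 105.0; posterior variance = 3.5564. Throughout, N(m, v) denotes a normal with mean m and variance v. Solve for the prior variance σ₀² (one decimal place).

σ₀² = 41.6

For the Normal–Normal model with known σ², precisions add: τ_n = τ₀ + n/σ².
So 1/σ₀² = 1/3.5564 − 27/105.0 = 0.281183 − 0.257143 = 0.024040.
Hence σ₀² = 1/0.024040 ≈ 41.6.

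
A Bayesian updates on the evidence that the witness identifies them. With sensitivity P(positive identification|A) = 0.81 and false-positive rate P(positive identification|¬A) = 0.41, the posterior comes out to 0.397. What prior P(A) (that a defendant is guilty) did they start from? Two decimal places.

Bayes' rule in odds form gives O(A|E) = O(A)·[P(E|A)/P(E|¬A)], hence O(A) = O(A|E)/LR.
Posterior odds = 0.397/(1−0.397) = 0.6584. LR = 0.81/0.41 = 1.9756.
Prior odds = 0.6584/1.9756 = 0.3333, so P(A) = 0.3333/(1+0.3333) ≈ 0.25.

P(A) = 0.25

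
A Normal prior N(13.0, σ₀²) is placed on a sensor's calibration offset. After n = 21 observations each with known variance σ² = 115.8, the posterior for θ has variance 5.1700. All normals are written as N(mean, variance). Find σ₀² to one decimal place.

Posterior precision equals prior precision plus data precision: 1/σ_n² = 1/σ₀² + n/σ².
So 1/σ₀² = 1/5.1700 − 21/115.8 = 0.193424 − 0.181347 = 0.012077.
Hence σ₀² = 1/0.012077 ≈ 82.8.

σ₀² = 82.8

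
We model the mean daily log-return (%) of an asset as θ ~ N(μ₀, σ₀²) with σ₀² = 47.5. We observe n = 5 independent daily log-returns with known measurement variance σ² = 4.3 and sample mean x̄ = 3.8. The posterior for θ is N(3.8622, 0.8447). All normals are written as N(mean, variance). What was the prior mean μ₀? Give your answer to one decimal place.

μ₀ = 7.3

With known observation variance, the Normal–Normal posterior has precision τ_n = τ₀ + n/σ² and mean μ_n = (τ₀μ₀ + (n/σ²)x̄)/τ_n.
Here τ₀ = 1/47.5 = 0.021053 and τ_data = 5/4.3 = 1.162791, so τ_n = 1.183844.
Rearranging for μ₀: μ₀ = (μ_n·τ_n − τ_data·x̄)/τ₀ = (3.8622·1.183844 − 1.162791·3.8) / 0.021053 = 0.153636/0.021053 ≈ 7.3.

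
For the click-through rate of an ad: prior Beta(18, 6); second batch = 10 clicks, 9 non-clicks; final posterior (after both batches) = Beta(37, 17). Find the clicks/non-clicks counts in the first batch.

9 clicks and 2 non-clicks

Because Beta–binomial updating is additive in the counts, the combined data contributed (α_post−α_prior, β_post−β_prior) successes and failures.
Total across both batches: 37−18=19 clicks, 17−6=11 non-clicks.
Subtract the second batch: 19−10=9 clicks and 11−9=2 non-clicks.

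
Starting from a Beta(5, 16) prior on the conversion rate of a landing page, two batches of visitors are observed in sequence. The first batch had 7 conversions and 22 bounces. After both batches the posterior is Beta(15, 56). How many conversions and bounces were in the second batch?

Sequential conjugate updates are equivalent to a single update on the pooled data, so total successes = posterior α − prior α and total failures = posterior β − prior β.
Total across both batches: 15−5=10 conversions, 56−16=40 bounces.
Subtract the first batch: 10−7=3 conversions and 40−22=18 bounces.

3 conversions and 18 bounces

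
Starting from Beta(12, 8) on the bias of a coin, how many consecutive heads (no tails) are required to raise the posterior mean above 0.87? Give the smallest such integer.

k = 42

After k heads and 0 tails the posterior is Beta(12+k, 8), with mean (12+k)/(12+8+k).
Set (12+k)/(20+k) > 0.87 and solve: k > (0.87·20 − 12)/(1 − 0.87) = 41.538.
The smallest integer exceeding 41.538 is 42.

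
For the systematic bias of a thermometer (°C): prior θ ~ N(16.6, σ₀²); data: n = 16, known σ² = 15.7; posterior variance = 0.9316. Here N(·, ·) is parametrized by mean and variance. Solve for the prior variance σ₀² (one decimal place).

σ₀² = 18.4

Posterior precision equals prior precision plus data precision: 1/σ_n² = 1/σ₀² + n/σ².
So 1/σ₀² = 1/0.9316 − 16/15.7 = 1.073422 − 1.019108 = 0.054314.
Hence σ₀² = 1/0.054314 ≈ 18.4.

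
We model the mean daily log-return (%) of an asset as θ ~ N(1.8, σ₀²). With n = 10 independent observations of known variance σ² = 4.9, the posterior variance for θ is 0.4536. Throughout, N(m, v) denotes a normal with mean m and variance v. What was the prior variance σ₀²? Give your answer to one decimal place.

For the Normal–Normal model with known σ², precisions add: τ_n = τ₀ + n/σ².
So 1/σ₀² = 1/0.4536 − 10/4.9 = 2.204586 − 2.040816 = 0.163770.
Hence σ₀² = 1/0.163770 ≈ 6.1.

σ₀² = 6.1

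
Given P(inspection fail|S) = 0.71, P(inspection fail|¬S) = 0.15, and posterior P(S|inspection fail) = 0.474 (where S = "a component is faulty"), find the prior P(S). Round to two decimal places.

Bayes' rule in odds form gives O(S|E) = O(S)·[P(E|S)/P(E|¬S)], hence O(S) = O(S|E)/LR.
Posterior odds = 0.474/(1−0.474) = 0.9011. LR = 0.71/0.15 = 4.7333.
Prior odds = 0.9011/4.7333 = 0.1904, so P(S) = 0.1904/(1+0.1904) ≈ 0.16.

P(S) = 0.16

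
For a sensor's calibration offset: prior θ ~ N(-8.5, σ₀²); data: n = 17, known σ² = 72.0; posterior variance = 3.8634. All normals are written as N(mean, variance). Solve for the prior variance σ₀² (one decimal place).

σ₀² = 44.0

Posterior precision equals prior precision plus data precision: 1/σ_n² = 1/σ₀² + n/σ².
So 1/σ₀² = 1/3.8634 − 17/72.0 = 0.258839 − 0.236111 = 0.022728.
Hence σ₀² = 1/0.022728 ≈ 44.0.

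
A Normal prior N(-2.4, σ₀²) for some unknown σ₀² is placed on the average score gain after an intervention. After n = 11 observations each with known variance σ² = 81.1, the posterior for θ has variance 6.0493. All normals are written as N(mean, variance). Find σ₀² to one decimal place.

σ₀² = 33.7

For the Normal–Normal model with known σ², precisions add: τ_n = τ₀ + n/σ².
So 1/σ₀² = 1/6.0493 − 11/81.1 = 0.165308 − 0.135635 = 0.029673.
Hence σ₀² = 1/0.029673 ≈ 33.7.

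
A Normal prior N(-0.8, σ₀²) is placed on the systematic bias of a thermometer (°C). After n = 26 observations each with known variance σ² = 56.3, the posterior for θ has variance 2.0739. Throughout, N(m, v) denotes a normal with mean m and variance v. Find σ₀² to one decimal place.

σ₀² = 49.1

For the Normal–Normal model with known σ², precisions add: τ_n = τ₀ + n/σ².
So 1/σ₀² = 1/2.0739 − 26/56.3 = 0.482183 − 0.461812 = 0.020371.
Hence σ₀² = 1/0.020371 ≈ 49.1.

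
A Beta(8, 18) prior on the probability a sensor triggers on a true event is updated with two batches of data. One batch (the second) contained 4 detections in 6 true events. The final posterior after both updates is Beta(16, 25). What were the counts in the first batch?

Sequential conjugate updates are equivalent to a single update on the pooled data, so total successes = posterior α − prior α and total failures = posterior β − prior β.
Total across both batches: 16−8=8 detections, 25−18=7 misses.
Subtract the second batch: 8−4=4 detections and 7−2=5 misses.

4 detections and 5 misses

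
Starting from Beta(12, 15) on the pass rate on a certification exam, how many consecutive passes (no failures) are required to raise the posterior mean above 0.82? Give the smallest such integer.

After k passes and 0 failures the posterior is Beta(12+k, 15), with mean (12+k)/(12+15+k).
Set (12+k)/(27+k) > 0.82 and solve: k > (0.82·27 − 12)/(1 − 0.82) = 56.333.
The smallest integer exceeding 56.333 is 57, and checking k=57: (69)/(84) = 0.8214 > 0.82.

k = 57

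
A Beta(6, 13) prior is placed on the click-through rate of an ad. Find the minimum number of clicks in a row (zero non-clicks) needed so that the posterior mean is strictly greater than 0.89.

After k clicks and 0 non-clicks the posterior is Beta(6+k, 13), with mean (6+k)/(6+13+k).
Set (6+k)/(19+k) > 0.89 and solve: k > (0.89·19 − 6)/(1 − 0.89) = 99.182.
The smallest integer exceeding 99.182 is 100.

k = 100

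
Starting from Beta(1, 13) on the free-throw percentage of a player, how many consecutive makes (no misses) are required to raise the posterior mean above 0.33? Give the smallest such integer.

After k makes and 0 misses the posterior is Beta(1+k, 13), with mean (1+k)/(1+13+k).
Set (1+k)/(14+k) > 0.33 and solve: k > (0.33·14 − 1)/(1 − 0.33) = 5.403.
The smallest integer exceeding 5.403 is 6.

k = 6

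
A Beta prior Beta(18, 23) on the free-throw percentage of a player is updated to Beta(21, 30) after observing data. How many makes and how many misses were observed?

3 makes and 7 misses

A Beta(α, β) prior with s successes and f failures in binomial data gives a Beta(α+s, β+f) posterior.
So s = 21 − 18 = 3 and f = 30 − 23 = 7.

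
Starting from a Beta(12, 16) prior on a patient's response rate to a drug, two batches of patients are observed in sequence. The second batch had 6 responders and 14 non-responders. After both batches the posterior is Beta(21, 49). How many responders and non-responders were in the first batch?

Sequential conjugate updates are equivalent to a single update on the pooled data, so total successes = posterior α − prior α and total failures = posterior β − prior β.
Total across both batches: 21−12=9 responders, 49−16=33 non-responders.
Subtract the second batch: 9−6=3 responders and 33−14=19 non-responders.

3 responders and 19 non-responders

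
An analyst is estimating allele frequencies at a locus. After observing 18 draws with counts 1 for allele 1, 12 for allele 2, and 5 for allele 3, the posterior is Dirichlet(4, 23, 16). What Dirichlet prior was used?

Dirichlet(3, 11, 11)

For a Dirichlet(α) prior with multinomial counts c, the posterior is Dirichlet(α + c) componentwise.
Subtract each count from the matching posterior parameter: 4−1=3, 23−12=11, 16−5=11.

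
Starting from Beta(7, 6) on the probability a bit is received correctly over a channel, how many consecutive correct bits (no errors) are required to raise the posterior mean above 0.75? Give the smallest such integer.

After k correct bits and 0 errors the posterior is Beta(7+k, 6), with mean (7+k)/(7+6+k).
Set (7+k)/(13+k) > 0.75 and solve: k > (0.75·13 − 7)/(1 − 0.75) = 11.000.
The smallest integer exceeding 11.000 is 12.

k = 12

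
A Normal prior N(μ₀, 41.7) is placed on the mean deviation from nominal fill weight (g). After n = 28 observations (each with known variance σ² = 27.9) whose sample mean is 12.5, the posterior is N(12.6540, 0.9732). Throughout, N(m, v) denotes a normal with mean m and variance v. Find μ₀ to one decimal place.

μ₀ = 19.1

The posterior mean is a precision-weighted average: μ_n = (τ₀μ₀ + τ_data·x̄)/(τ₀+τ_data), with τ₀=1/σ₀² and τ_data=n/σ².
Here τ₀ = 1/41.7 = 0.023981 and τ_data = 28/27.9 = 1.003584, so τ_n = 1.027565.
Rearranging for μ₀: μ₀ = (μ_n·τ_n − τ_data·x̄)/τ₀ = (12.6540·1.027565 − 1.003584·12.5) / 0.023981 = 0.458008/0.023981 ≈ 19.1.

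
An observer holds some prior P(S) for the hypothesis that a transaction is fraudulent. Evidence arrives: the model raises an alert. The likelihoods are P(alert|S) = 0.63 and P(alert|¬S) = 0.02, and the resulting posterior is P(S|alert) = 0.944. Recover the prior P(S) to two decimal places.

In odds form, posterior odds = prior odds × likelihood ratio, so prior odds = posterior odds ÷ LR.
Posterior odds = 0.944/(1−0.944) = 16.8571. LR = 0.63/0.02 = 31.5000.
Prior odds = 16.8571/31.5000 = 0.5351, so P(S) = 0.5351/(1+0.5351) ≈ 0.35.

P(S) = 0.35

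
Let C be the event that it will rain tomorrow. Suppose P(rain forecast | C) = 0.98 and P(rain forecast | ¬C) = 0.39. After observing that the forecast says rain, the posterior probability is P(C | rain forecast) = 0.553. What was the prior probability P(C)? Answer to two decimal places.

Bayes' rule in odds form gives O(C|E) = O(C)·[P(E|C)/P(E|¬C)], hence O(C) = O(C|E)/LR.
Posterior odds = 0.553/(1−0.553) = 1.2371. LR = 0.98/0.39 = 2.5128.
Prior odds = 1.2371/2.5128 = 0.4923, so P(C) = 0.4923/(1+0.4923) ≈ 0.33.

P(C) = 0.33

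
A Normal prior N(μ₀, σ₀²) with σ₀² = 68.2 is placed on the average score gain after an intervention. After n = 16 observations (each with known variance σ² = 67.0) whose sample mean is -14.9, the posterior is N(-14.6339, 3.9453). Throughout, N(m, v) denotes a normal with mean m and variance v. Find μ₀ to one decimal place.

With known observation variance, the Normal–Normal posterior has precision τ_n = τ₀ + n/σ² and mean μ_n = (τ₀μ₀ + (n/σ²)x̄)/τ_n.
Here τ₀ = 1/68.2 = 0.014663 and τ_data = 16/67.0 = 0.238806, so τ_n = 0.253469.
Rearranging for μ₀: μ₀ = (μ_n·τ_n − τ_data·x̄)/τ₀ = (-14.6339·0.253469 − 0.238806·-14.9) / 0.014663 = -0.151031/0.014663 ≈ -10.3.

μ₀ = -10.3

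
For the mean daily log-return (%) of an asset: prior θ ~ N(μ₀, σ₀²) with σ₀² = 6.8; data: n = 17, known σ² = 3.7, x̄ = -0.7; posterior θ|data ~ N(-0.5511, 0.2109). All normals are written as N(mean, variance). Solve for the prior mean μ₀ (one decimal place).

μ₀ = 4.1

With known observation variance, the Normal–Normal posterior has precision τ_n = τ₀ + n/σ² and mean μ_n = (τ₀μ₀ + (n/σ²)x̄)/τ_n.
Here τ₀ = 1/6.8 = 0.147059 and τ_data = 17/3.7 = 4.594595, so τ_n = 4.741654.
Rearranging for μ₀: μ₀ = (μ_n·τ_n − τ_data·x̄)/τ₀ = (-0.5511·4.741654 − 4.594595·-0.7) / 0.147059 = 0.603091/0.147059 ≈ 4.1.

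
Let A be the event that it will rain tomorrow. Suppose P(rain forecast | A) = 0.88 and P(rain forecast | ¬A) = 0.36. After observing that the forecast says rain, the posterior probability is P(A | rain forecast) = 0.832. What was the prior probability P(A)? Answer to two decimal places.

In odds form, posterior odds = prior odds × likelihood ratio, so prior odds = posterior odds ÷ LR.
Posterior odds = 0.832/(1−0.832) = 4.9524. LR = 0.88/0.36 = 2.4444.
Prior odds = 4.9524/2.4444 = 2.0260, so P(A) = 2.0260/(1+2.0260) ≈ 0.67.

P(A) = 0.67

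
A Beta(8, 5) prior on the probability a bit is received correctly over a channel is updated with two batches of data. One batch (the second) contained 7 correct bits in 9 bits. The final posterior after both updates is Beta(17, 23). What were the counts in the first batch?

Because Beta–binomial updating is additive in the counts, the combined data contributed (α_post−α_prior, β_post−β_prior) successes and failures.
Total across both batches: 17−8=9 correct bits, 23−5=18 errors.
Subtract the second batch: 9−7=2 correct bits and 18−2=16 errors.

2 correct bits and 16 errors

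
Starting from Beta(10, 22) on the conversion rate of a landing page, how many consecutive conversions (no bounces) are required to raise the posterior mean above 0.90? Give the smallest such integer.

k = 189

After k conversions and 0 bounces the posterior is Beta(10+k, 22), with mean (10+k)/(10+22+k).
Set (10+k)/(32+k) > 0.90 and solve: k > (0.90·32 − 10)/(1 − 0.90) = 188.000.
The smallest integer exceeding 188.000 is 189.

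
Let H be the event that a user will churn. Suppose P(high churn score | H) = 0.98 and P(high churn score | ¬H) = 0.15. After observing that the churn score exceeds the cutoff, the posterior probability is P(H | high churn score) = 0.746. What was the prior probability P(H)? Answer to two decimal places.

Bayes' rule in odds form gives O(H|E) = O(H)·[P(E|H)/P(E|¬H)], hence O(H) = O(H|E)/LR.
Posterior odds = 0.746/(1−0.746) = 2.9370. LR = 0.98/0.15 = 6.5333.
Prior odds = 2.9370/6.5333 = 0.4495, so P(H) = 0.4495/(1+0.4495) ≈ 0.31.

P(H) = 0.31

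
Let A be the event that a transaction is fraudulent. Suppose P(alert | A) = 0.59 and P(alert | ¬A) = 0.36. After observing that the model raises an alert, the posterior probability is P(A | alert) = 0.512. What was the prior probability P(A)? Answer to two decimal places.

In odds form, posterior odds = prior odds × likelihood ratio, so prior odds = posterior odds ÷ LR.
Posterior odds = 0.512/(1−0.512) = 1.0492. LR = 0.59/0.36 = 1.6389.
Prior odds = 1.0492/1.6389 = 0.6402, so P(A) = 0.6402/(1+0.6402) ≈ 0.39.

P(A) = 0.39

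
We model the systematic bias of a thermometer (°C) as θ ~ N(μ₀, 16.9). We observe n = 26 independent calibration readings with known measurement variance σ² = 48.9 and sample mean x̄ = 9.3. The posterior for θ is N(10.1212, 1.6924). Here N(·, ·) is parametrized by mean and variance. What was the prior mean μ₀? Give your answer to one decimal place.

μ₀ = 17.5

The posterior mean is a precision-weighted average: μ_n = (τ₀μ₀ + τ_data·x̄)/(τ₀+τ_data), with τ₀=1/σ₀² and τ_data=n/σ².
Here τ₀ = 1/16.9 = 0.059172 and τ_data = 26/48.9 = 0.531697, so τ_n = 0.590869.
Rearranging for μ₀: μ₀ = (μ_n·τ_n − τ_data·x̄)/τ₀ = (10.1212·0.590869 − 0.531697·9.3) / 0.059172 = 1.035521/0.059172 ≈ 17.5.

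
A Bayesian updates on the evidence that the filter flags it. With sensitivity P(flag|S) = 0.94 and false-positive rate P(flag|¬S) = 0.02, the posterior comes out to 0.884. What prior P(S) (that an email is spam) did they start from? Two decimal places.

In odds form, posterior odds = prior odds × likelihood ratio, so prior odds = posterior odds ÷ LR.
Posterior odds = 0.884/(1−0.884) = 7.6207. LR = 0.94/0.02 = 47.0000.
Prior odds = 7.6207/47.0000 = 0.1621, so P(S) = 0.1621/(1+0.1621) ≈ 0.14.

P(S) = 0.14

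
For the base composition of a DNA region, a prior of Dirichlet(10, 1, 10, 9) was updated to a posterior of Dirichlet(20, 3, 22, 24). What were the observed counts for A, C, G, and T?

counts (10, 2, 12, 15)

For a Dirichlet(α) prior with multinomial counts c, the posterior is Dirichlet(α + c) componentwise.
Counts are posterior − prior componentwise: 20−10=10, 3−1=2, 22−10=12, 24−9=15.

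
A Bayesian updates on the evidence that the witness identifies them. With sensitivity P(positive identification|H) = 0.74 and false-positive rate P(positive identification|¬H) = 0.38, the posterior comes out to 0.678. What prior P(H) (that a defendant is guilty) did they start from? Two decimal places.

P(H) = 0.52

Bayes' rule in odds form gives O(H|E) = O(H)·[P(E|H)/P(E|¬H)], hence O(H) = O(H|E)/LR.
Posterior odds = 0.678/(1−0.678) = 2.1056. LR = 0.74/0.38 = 1.9474.
Prior odds = 2.1056/1.9474 = 1.0812, so P(H) = 1.0812/(1+1.0812) ≈ 0.52.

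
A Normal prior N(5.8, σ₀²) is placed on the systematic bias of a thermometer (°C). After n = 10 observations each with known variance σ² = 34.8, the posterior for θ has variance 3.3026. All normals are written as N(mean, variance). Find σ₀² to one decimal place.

σ₀² = 64.8

For the Normal–Normal model with known σ², precisions add: τ_n = τ₀ + n/σ².
So 1/σ₀² = 1/3.3026 − 10/34.8 = 0.302792 − 0.287356 = 0.015436.
Hence σ₀² = 1/0.015436 ≈ 64.8.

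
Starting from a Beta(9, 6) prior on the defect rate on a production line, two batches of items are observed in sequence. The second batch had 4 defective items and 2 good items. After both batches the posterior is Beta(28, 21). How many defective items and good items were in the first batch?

15 defective items and 13 good items

Sequential conjugate updates are equivalent to a single update on the pooled data, so total successes = posterior α − prior α and total failures = posterior β − prior β.
Total across both batches: 28−9=19 defective items, 21−6=15 good items.
Subtract the second batch: 19−4=15 defective items and 15−2=13 good items.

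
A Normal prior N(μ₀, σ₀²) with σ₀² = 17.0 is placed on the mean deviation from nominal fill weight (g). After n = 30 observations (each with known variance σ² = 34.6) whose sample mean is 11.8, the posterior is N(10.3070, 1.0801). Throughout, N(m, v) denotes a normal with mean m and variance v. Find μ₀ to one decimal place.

μ₀ = -11.7

With known observation variance, the Normal–Normal posterior has precision τ_n = τ₀ + n/σ² and mean μ_n = (τ₀μ₀ + (n/σ²)x̄)/τ_n.
Here τ₀ = 1/17.0 = 0.058824 and τ_data = 30/34.6 = 0.867052, so τ_n = 0.925876.
Rearranging for μ₀: μ₀ = (μ_n·τ_n − τ_data·x̄)/τ₀ = (10.3070·0.925876 − 0.867052·11.8) / 0.058824 = -0.688210/0.058824 ≈ -11.7.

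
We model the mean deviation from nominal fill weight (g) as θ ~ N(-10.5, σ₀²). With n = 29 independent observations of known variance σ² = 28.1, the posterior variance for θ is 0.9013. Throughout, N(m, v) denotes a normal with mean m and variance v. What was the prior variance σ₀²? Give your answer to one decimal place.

σ₀² = 12.9

For the Normal–Normal model with known σ², precisions add: τ_n = τ₀ + n/σ².
So 1/σ₀² = 1/0.9013 − 29/28.1 = 1.109508 − 1.032028 = 0.077480.
Hence σ₀² = 1/0.077480 ≈ 12.9.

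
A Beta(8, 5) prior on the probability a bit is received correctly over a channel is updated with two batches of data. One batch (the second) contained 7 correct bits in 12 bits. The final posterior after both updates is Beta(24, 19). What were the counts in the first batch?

Because Beta–binomial updating is additive in the counts, the combined data contributed (α_post−α_prior, β_post−β_prior) successes and failures.
Total across both batches: 24−8=16 correct bits, 19−5=14 errors.
Subtract the second batch: 16−7=9 correct bits and 14−5=9 errors.

9 correct bits and 9 errors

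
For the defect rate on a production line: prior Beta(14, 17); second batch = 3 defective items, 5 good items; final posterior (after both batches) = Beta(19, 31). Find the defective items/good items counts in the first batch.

Because Beta–binomial updating is additive in the counts, the combined data contributed (α_post−α_prior, β_post−β_prior) successes and failures.
Total across both batches: 19−14=5 defective items, 31−17=14 good items.
Subtract the second batch: 5−3=2 defective items and 14−5=9 good items.

2 defective items and 9 good items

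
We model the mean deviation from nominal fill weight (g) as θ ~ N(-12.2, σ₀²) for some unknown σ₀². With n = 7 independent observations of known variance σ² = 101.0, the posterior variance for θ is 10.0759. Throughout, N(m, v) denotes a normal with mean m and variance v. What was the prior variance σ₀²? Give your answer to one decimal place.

σ₀² = 33.4

Posterior precision equals prior precision plus data precision: 1/σ_n² = 1/σ₀² + n/σ².
So 1/σ₀² = 1/10.0759 − 7/101.0 = 0.099247 − 0.069307 = 0.029940.
Hence σ₀² = 1/0.029940 ≈ 33.4.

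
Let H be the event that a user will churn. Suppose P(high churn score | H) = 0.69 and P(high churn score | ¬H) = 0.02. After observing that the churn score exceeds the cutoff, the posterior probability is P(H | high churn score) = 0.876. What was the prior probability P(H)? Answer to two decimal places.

P(H) = 0.17

Bayes' rule in odds form gives O(H|E) = O(H)·[P(E|H)/P(E|¬H)], hence O(H) = O(H|E)/LR.
Posterior odds = 0.876/(1−0.876) = 7.0645. LR = 0.69/0.02 = 34.5000.
Prior odds = 7.0645/34.5000 = 0.2048, so P(H) = 0.2048/(1+0.2048) ≈ 0.17.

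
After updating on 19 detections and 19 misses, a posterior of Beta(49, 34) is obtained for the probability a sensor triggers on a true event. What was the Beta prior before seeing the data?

Under Beta–binomial conjugacy the posterior parameters are (α+s, β+f).
Subtract the data counts: 49−19=30, 34−19=15.

Beta(30, 15)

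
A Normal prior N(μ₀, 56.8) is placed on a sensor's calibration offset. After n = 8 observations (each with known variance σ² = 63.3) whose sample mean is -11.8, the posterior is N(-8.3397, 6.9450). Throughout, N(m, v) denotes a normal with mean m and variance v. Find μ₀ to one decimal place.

μ₀ = 16.5

The posterior mean is a precision-weighted average: μ_n = (τ₀μ₀ + τ_data·x̄)/(τ₀+τ_data), with τ₀=1/σ₀² and τ_data=n/σ².
Here τ₀ = 1/56.8 = 0.017606 and τ_data = 8/63.3 = 0.126382, so τ_n = 0.143988.
Rearranging for μ₀: μ₀ = (μ_n·τ_n − τ_data·x̄)/τ₀ = (-8.3397·0.143988 − 0.126382·-11.8) / 0.017606 = 0.290491/0.017606 ≈ 16.5.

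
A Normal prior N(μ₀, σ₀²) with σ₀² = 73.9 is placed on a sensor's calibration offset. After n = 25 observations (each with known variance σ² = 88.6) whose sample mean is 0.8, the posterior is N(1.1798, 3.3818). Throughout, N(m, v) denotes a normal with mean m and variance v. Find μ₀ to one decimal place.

μ₀ = 9.1

With known observation variance, the Normal–Normal posterior has precision τ_n = τ₀ + n/σ² and mean μ_n = (τ₀μ₀ + (n/σ²)x̄)/τ_n.
Here τ₀ = 1/73.9 = 0.013532 and τ_data = 25/88.6 = 0.282167, so τ_n = 0.295699.
Rearranging for μ₀: μ₀ = (μ_n·τ_n − τ_data·x̄)/τ₀ = (1.1798·0.295699 − 0.282167·0.8) / 0.013532 = 0.123132/0.013532 ≈ 9.1.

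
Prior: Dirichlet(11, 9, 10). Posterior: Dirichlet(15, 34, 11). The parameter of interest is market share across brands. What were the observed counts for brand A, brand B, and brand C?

For a Dirichlet(α) prior with multinomial counts c, the posterior is Dirichlet(α + c) componentwise.
Counts are posterior − prior componentwise: 15−11=4, 34−9=25, 11−10=1.

counts (4, 25, 1)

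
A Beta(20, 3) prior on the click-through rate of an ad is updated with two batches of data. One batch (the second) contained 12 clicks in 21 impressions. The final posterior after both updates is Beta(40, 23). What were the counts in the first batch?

8 clicks and 11 non-clicks

Sequential conjugate updates are equivalent to a single update on the pooled data, so total successes = posterior α − prior α and total failures = posterior β − prior β.
Total across both batches: 40−20=20 clicks, 23−3=20 non-clicks.
Subtract the second batch: 20−12=8 clicks and 20−9=11 non-clicks.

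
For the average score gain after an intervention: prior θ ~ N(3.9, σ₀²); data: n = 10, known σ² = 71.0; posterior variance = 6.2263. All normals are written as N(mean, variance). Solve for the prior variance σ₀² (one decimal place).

σ₀² = 50.6

For the Normal–Normal model with known σ², precisions add: τ_n = τ₀ + n/σ².
So 1/σ₀² = 1/6.2263 − 10/71.0 = 0.160609 − 0.140845 = 0.019764.
Hence σ₀² = 1/0.019764 ≈ 50.6.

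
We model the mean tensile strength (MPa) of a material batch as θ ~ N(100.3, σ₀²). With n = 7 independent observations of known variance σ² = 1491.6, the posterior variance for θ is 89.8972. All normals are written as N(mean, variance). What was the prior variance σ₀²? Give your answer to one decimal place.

σ₀² = 155.5

Posterior precision equals prior precision plus data precision: 1/σ_n² = 1/σ₀² + n/σ².
So 1/σ₀² = 1/89.8972 − 7/1491.6 = 0.011124 − 0.004693 = 0.006431.
Hence σ₀² = 1/0.006431 ≈ 155.5.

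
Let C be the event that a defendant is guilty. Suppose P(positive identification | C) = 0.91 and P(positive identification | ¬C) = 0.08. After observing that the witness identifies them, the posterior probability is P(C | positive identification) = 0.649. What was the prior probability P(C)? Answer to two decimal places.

P(C) = 0.14

Bayes' rule in odds form gives O(C|E) = O(C)·[P(E|C)/P(E|¬C)], hence O(C) = O(C|E)/LR.
Posterior odds = 0.649/(1−0.649) = 1.8490. LR = 0.91/0.08 = 11.3750.
Prior odds = 1.8490/11.3750 = 0.1625, so P(C) = 0.1625/(1+0.1625) ≈ 0.14.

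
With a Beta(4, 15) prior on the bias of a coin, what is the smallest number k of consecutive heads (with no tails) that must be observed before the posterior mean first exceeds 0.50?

k = 12

After k heads and 0 tails the posterior is Beta(4+k, 15), with mean (4+k)/(4+15+k).
Set (4+k)/(19+k) > 0.50 and solve: k > (0.50·19 − 4)/(1 − 0.50) = 11.000.
The smallest integer exceeding 11.000 is 12, and checking k=12: (16)/(31) = 0.5161 > 0.50.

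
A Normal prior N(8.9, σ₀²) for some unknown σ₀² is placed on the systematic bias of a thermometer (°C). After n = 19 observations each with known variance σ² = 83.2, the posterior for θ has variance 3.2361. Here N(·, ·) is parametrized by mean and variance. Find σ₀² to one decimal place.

For the Normal–Normal model with known σ², precisions add: τ_n = τ₀ + n/σ².
So 1/σ₀² = 1/3.2361 − 19/83.2 = 0.309014 − 0.228365 = 0.080649.
Hence σ₀² = 1/0.080649 ≈ 12.4.

σ₀² = 12.4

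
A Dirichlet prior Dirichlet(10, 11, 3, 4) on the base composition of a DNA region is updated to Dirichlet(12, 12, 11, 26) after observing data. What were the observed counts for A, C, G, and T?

counts (2, 1, 8, 22)

For a Dirichlet(α) prior with multinomial counts c, the posterior is Dirichlet(α + c) componentwise.
Counts are posterior − prior componentwise: 12−10=2, 12−11=1, 11−3=8, 26−4=22.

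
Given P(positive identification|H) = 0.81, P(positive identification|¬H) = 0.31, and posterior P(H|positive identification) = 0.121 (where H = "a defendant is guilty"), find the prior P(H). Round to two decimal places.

In odds form, posterior odds = prior odds × likelihood ratio, so prior odds = posterior odds ÷ LR.
Posterior odds = 0.121/(1−0.121) = 0.1377. LR = 0.81/0.31 = 2.6129.
Prior odds = 0.1377/2.6129 = 0.0527, so P(H) = 0.0527/(1+0.0527) ≈ 0.05.

P(H) = 0.05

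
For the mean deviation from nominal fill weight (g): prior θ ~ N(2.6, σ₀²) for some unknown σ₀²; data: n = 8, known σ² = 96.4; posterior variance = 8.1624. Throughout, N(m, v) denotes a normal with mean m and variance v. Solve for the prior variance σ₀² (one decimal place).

For the Normal–Normal model with known σ², precisions add: τ_n = τ₀ + n/σ².
So 1/σ₀² = 1/8.1624 − 8/96.4 = 0.122513 − 0.082988 = 0.039525.
Hence σ₀² = 1/0.039525 ≈ 25.3.

σ₀² = 25.3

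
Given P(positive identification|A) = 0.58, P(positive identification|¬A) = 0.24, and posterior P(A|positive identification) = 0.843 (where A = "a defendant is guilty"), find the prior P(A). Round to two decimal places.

P(A) = 0.69

Bayes' rule in odds form gives O(A|E) = O(A)·[P(E|A)/P(E|¬A)], hence O(A) = O(A|E)/LR.
Posterior odds = 0.843/(1−0.843) = 5.3694. LR = 0.58/0.24 = 2.4167.
Prior odds = 5.3694/2.4167 = 2.2218, so P(A) = 2.2218/(1+2.2218) ≈ 0.69.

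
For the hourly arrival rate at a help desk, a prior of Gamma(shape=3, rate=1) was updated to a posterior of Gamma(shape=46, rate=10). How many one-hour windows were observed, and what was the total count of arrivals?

n = 9 one-hour windows with total 43 arrivals

A Gamma(α, β) prior (rate parametrization) on a Poisson rate with n observations summing to S gives posterior Gamma(α+S, β+n).
Matching: Σxᵢ = 46 − 3 = 43 and n = 10 − 1 = 9.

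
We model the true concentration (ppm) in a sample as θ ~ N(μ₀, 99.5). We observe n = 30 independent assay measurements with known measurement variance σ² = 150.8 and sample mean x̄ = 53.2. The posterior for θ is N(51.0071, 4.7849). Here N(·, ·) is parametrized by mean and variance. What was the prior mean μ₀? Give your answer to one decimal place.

The posterior mean is a precision-weighted average: μ_n = (τ₀μ₀ + τ_data·x̄)/(τ₀+τ_data), with τ₀=1/σ₀² and τ_data=n/σ².
Here τ₀ = 1/99.5 = 0.010050 and τ_data = 30/150.8 = 0.198939, so τ_n = 0.208989.
Rearranging for μ₀: μ₀ = (μ_n·τ_n − τ_data·x̄)/τ₀ = (51.0071·0.208989 − 0.198939·53.2) / 0.010050 = 0.076368/0.010050 ≈ 7.6.

μ₀ = 7.6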